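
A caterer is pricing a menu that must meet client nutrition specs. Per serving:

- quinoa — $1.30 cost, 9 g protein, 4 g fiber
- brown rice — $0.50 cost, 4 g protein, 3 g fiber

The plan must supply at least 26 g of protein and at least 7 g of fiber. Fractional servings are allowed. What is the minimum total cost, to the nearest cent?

quinoa only: max(26/9, 7/4) = 2.889 servings → $3.76.
brown rice only: max(26/4, 7/3) = 6.5 servings → $3.25.
quinoa + brown rice: the both-tight solution has a negative serving — not a feasible corner.
The minimum over all feasible corners is $3.25.

$3.25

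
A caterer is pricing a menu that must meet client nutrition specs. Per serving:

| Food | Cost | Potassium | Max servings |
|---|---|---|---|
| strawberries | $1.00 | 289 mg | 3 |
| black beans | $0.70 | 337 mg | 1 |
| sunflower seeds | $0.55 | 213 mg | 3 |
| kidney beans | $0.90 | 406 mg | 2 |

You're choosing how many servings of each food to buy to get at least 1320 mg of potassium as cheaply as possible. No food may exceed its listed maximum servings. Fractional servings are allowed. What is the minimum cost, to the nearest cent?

Cost per mg of potassium: black beans $0.0021, kidney beans $0.0022, sunflower seeds $0.0026, strawberries $0.0035.
Take 1 serving of black beans: +337.0 mg potassium for $0.70 (total $0.70, still need 983.0 mg).
Take 2 servings of kidney beans: +812.0 mg potassium for $1.80 (total $2.50, still need 171.0 mg).
Take 0.8028 servings of sunflower seeds: +171.0 mg potassium for $0.44 (total $2.94, still need 0.0 mg).
Greedy by cheapest-per-mg is optimal for a single linear constraint, so the minimum cost is $2.94.

$2.94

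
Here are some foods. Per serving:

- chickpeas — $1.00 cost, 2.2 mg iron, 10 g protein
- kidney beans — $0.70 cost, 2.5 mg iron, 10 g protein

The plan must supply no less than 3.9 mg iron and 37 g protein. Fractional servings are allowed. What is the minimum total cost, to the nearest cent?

At the optimum either one food covers both requirements or two foods hit both targets exactly; no other combination can be cheaper.
chickpeas only: max(3.9/2.2, 37/10) = 3.7 servings → $3.70.
kidney beans only: max(3.9/2.5, 37/10) = 3.7 servings → $2.59.
chickpeas + kidney beans: the both-tight solution has a negative serving — not a feasible corner.
Cheapest feasible corner: $2.59.

$2.59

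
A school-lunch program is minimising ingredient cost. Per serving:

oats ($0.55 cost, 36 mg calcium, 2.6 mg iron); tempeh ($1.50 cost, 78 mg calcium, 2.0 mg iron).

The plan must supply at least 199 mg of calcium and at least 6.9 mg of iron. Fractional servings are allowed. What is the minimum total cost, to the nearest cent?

$3.04

The cheapest plan sits at a corner of the feasible region — with two constraints it uses at most two foods.
oats only: max(199/36, 6.9/2.6) = 5.528 servings → $3.04.
tempeh only: max(199/78, 6.9/2.0) = 3.45 servings → $5.17.
oats + tempeh with both tight: 1.072 servings and 2.057 servings → $3.67.
Cheapest feasible corner: $3.04.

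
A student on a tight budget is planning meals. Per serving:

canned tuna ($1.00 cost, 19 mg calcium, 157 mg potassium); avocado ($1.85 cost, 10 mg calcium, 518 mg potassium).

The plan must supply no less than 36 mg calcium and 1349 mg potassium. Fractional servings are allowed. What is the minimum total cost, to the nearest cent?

For a min-cost LP with two ≥-constraints, a basic feasible solution has at most two positive variables.
canned tuna only: max(36/19, 1349/157) = 8.592 servings → $8.59.
avocado only: max(36/10, 1349/518) = 3.6 servings → $6.66.
canned tuna + avocado with both tight: 0.6235 servings and 2.415 servings → $5.09.
So the least-cost plan costs $5.09.

$5.09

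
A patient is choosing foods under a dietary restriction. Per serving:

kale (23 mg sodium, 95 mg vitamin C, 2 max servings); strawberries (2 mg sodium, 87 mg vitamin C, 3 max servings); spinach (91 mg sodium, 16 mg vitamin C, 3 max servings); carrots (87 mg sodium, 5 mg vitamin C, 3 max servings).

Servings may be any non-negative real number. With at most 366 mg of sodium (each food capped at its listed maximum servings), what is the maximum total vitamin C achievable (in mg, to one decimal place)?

Vitamin C per mg sodium: strawberries 43.5, kale 4.13, spinach 0.1758, carrots 0.05747.
Take 3 servings of strawberries: uses 6 mg sodium, +261.0 mg vitamin C (running total 261.0 mg).
Take 2 servings of kale: uses 46 mg sodium, +190.0 mg vitamin C (running total 451.0 mg).
Take 3 servings of spinach: uses 273 mg sodium, +48.0 mg vitamin C (running total 499.0 mg).
Take 0.4713 servings of carrots: uses 41 mg sodium, +2.4 mg vitamin C (running total 501.4 mg).
Greedy by best ratio exhausts the sodium allowance optimally: 501.4 mg.

501.4 mg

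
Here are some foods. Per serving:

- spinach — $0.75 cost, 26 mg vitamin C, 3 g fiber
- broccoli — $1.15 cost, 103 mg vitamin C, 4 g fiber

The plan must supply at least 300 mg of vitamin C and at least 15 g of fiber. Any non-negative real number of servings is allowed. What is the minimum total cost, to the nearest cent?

$4.12

With two linear requirements the optimum uses one or two foods; enumerate the corners.
spinach only: max(300/26, 15/3) = 11.54 servings → $8.65.
broccoli only: max(300/103, 15/4) = 3.75 servings → $4.31.
spinach + broccoli with both tight: 1.683 servings and 2.488 servings → $4.12.
Cheapest feasible corner: $4.12.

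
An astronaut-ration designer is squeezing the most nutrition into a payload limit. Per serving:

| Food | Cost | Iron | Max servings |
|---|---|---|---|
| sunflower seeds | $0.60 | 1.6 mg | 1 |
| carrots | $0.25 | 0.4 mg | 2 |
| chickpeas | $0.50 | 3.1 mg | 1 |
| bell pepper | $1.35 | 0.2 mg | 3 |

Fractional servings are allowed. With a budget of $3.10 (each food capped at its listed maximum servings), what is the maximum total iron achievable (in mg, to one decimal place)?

Iron per dollar: chickpeas 6.2, sunflower seeds 2.667, carrots 1.6, bell pepper 0.1481.
Take 1 serving of chickpeas: spends $0.50, +3.1 mg iron (running total 3.1 mg).
Take 1 serving of sunflower seeds: spends $0.60, +1.6 mg iron (running total 4.7 mg).
Take 2 servings of carrots: spends $0.50, +0.8 mg iron (running total 5.5 mg).
Take 1.111 servings of bell pepper: spends $1.50, +0.2 mg iron (running total 5.7 mg).
Greedy by best ratio exhausts the cost allowance optimally: 5.7 mg.

5.7 mg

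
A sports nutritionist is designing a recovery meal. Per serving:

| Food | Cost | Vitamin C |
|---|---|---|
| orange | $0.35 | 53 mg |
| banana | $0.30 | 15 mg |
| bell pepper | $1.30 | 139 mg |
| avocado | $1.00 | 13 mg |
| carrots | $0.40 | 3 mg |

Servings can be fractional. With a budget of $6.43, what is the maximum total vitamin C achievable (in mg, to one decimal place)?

973.7 mg

Vitamin C per dollar: orange 151.4, bell pepper 106.9, banana 50, avocado 13, carrots 7.5.
With no serving limits, spend the whole cost allowance on orange: $6.43 / $0.35 × 53 mg = 973.7 mg.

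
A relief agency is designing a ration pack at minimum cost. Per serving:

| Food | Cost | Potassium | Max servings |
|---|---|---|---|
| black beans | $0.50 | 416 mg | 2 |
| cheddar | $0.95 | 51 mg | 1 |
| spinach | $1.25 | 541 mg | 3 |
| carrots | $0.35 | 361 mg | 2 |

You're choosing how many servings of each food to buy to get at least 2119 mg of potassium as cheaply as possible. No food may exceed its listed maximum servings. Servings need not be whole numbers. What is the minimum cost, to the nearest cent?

Cost per mg of potassium: carrots $0.0010, black beans $0.0012, spinach $0.0023, cheddar $0.0186.
Take 2 servings of carrots: +722.0 mg potassium for $0.70 (total $0.70, still need 1397.0 mg).
Take 2 servings of black beans: +832.0 mg potassium for $1.00 (total $1.70, still need 565.0 mg).
Take 1.044 servings of spinach: +565.0 mg potassium for $1.31 (total $3.01, still need 0.0 mg).
Greedy by cheapest-per-mg is optimal for a single linear constraint, so the minimum cost is $3.01.

$3.01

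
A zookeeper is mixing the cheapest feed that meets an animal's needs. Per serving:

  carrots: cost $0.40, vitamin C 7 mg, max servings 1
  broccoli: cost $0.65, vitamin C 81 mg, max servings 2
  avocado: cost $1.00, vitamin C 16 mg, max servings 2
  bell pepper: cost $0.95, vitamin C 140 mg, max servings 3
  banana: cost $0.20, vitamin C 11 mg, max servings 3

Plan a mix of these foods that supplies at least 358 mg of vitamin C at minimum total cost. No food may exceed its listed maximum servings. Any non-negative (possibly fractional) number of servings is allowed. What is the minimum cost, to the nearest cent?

$2.43

Cost per mg of vitamin C: bell pepper $0.0068, broccoli $0.0080, banana $0.0182, carrots $0.0571, avocado $0.0625.
Take 2.557 servings of bell pepper: +358.0 mg vitamin C for $2.43 (total $2.43, still need 0.0 mg).
Greedy by cheapest-per-mg is optimal for a single linear constraint, so the minimum cost is $2.43.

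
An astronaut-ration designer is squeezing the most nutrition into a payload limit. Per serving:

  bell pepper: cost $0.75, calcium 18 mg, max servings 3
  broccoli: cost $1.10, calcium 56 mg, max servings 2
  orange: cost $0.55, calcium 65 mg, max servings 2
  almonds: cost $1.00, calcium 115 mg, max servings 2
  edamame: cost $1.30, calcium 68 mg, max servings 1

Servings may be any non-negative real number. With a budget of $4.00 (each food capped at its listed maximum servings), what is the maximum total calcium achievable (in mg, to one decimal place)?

407.1 mg

Calcium per dollar: orange 118.2, almonds 115, edamame 52.31, broccoli 50.91, bell pepper 24.
Take 2 servings of orange: spends $1.10, +130.0 mg calcium (running total 130.0 mg).
Take 2 servings of almonds: spends $2.00, +230.0 mg calcium (running total 360.0 mg).
Take 0.6923 servings of edamame: spends $0.90, +47.1 mg calcium (running total 407.1 mg).
Filling greedily by calcium-per-dollar is optimal for one linear limit, giving 407.1 mg.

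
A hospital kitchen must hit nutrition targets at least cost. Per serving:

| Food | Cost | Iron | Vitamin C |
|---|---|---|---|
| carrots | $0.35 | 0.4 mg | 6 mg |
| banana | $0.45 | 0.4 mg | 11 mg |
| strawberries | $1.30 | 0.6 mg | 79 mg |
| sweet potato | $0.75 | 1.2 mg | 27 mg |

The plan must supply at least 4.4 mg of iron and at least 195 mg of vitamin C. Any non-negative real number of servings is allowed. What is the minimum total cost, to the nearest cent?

This is a tiny linear program; its minimum lies at a vertex of the feasible set. List the vertices and price them.
carrots only: max(4.4/0.4, 195/6) = 32.5 servings → $11.38.
banana only: max(4.4/0.4, 195/11) = 17.73 servings → $7.98.
strawberries only: max(4.4/0.6, 195/79) = 7.333 servings → $9.53.
sweet potato only: max(4.4/1.2, 195/27) = 7.222 servings → $5.42.
carrots + banana: the both-tight solution has a negative serving — not a feasible corner.
carrots + strawberries with both tight: 8.236 servings and 1.843 servings → $5.28.
carrots + sweet potato: the both-tight solution has a negative serving — not a feasible corner.
banana + strawberries with both tight: 9.224 servings and 1.184 servings → $5.69.
banana + sweet potato: intersection lies outside the first quadrant.
strawberries + sweet potato with both tight: 1.466 servings and 2.934 servings → $4.11.
So the least-cost plan costs $4.11.

$4.11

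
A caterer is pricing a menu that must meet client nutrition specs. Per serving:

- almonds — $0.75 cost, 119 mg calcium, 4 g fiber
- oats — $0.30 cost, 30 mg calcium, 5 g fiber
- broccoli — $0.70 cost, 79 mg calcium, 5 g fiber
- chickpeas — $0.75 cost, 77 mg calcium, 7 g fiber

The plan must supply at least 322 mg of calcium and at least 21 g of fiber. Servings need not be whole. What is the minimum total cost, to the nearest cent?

$2.31

For a min-cost LP with two ≥-constraints, a basic feasible solution has at most two positive variables.
almonds only: max(322/119, 21/4) = 5.25 servings → $3.94.
oats only: max(322/30, 21/5) = 10.73 servings → $3.22.
broccoli only: max(322/79, 21/5) = 4.2 servings → $2.94.
chickpeas only: max(322/77, 21/7) = 4.182 servings → $3.14.
almonds + oats with both tight: 2.063 servings and 2.549 servings → $2.31.
almonds + broccoli with both targets exact would need a negative amount; discard.
almonds + chickpeas with both tight: 1.213 servings and 2.307 servings → $2.64.
oats + broccoli with both tight: 0.2 servings and 4 servings → $2.86.
oats + chickpeas: the both-tight solution has a negative serving — not a feasible corner.
broccoli + chickpeas with both tight: 3.792 servings and 0.2917 servings → $2.87.
The minimum over all feasible corners is $2.31.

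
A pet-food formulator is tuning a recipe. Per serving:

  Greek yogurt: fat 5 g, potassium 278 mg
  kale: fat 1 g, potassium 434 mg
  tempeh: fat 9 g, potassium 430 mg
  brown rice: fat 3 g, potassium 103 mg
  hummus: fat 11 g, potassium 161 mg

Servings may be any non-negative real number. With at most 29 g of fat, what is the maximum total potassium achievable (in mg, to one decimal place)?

Potassium per g fat: kale 434, Greek yogurt 55.6, tempeh 47.78, brown rice 34.33, hummus 14.64.
With no serving limits, spend the whole fat allowance on kale: 29 g / 1 g × 434 mg = 12586.0 mg.

12586.0 mg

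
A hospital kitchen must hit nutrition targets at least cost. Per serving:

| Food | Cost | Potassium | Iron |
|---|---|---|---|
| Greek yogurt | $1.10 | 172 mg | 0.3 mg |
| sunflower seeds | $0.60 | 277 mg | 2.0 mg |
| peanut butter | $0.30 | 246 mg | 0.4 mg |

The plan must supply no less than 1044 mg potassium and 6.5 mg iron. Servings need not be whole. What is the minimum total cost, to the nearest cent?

This is a tiny linear program; its minimum lies at a vertex of the feasible set. List the vertices and price them.
Greek yogurt only: max(1044/172, 6.5/0.3) = 21.67 servings → $23.83.
sunflower seeds only: max(1044/277, 6.5/2.0) = 3.769 servings → $2.26.
peanut butter only: max(1044/246, 6.5/0.4) = 16.25 servings → $4.88.
Greek yogurt + sunflower seeds with both tight: 1.102 servings and 3.085 servings → $3.06.
Greek yogurt + peanut butter: intersection lies outside the first quadrant.
sunflower seeds + peanut butter with both tight: 3.099 servings and 0.7542 servings → $2.09.
So the least-cost plan costs $2.09.

$2.09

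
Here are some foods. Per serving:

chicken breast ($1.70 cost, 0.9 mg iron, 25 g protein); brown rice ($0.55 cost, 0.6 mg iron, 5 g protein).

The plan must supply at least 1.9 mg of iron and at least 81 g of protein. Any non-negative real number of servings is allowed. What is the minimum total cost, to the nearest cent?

The cheapest plan sits at a corner of the feasible region — with two constraints it uses at most two foods.
chicken breast only: max(1.9/0.9, 81/25) = 3.24 servings → $5.51.
brown rice only: max(1.9/0.6, 81/5) = 16.2 servings → $8.91.
chicken breast + brown rice: the both-tight solution has a negative serving — not a feasible corner.
The minimum over all feasible corners is $5.51.

$5.51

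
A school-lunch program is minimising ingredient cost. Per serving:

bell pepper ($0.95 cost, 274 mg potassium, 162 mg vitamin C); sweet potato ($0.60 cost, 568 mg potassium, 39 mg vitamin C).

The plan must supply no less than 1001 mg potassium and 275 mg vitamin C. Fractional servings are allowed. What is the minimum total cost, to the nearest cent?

This is a tiny linear program; its minimum lies at a vertex of the feasible set. List the vertices and price them.
bell pepper only: max(1001/274, 275/162) = 3.653 servings → $3.47.
sweet potato only: max(1001/568, 275/39) = 7.051 servings → $4.23.
bell pepper + sweet potato with both tight: 1.441 servings and 1.067 servings → $2.01.
So the least-cost plan costs $2.01.

$2.01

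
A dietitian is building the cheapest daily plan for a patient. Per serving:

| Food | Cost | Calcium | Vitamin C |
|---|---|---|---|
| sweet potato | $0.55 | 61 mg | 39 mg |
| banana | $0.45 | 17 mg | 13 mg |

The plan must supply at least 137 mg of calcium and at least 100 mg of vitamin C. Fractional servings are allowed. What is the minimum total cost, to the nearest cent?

$1.41

The cheapest plan sits at a corner of the feasible region — with two constraints it uses at most two foods.
sweet potato only: max(137/61, 100/39) = 2.564 servings → $1.41.
banana only: max(137/17, 100/13) = 8.059 servings → $3.63.
sweet potato + banana with both tight: 0.6231 servings and 5.823 servings → $2.96.
The minimum over all feasible corners is $1.41.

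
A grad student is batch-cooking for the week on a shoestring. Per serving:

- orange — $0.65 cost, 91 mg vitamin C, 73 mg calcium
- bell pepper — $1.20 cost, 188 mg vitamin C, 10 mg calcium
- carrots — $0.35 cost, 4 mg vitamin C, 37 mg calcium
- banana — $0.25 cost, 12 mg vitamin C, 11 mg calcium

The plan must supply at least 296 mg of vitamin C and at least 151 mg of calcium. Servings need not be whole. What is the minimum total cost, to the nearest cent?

The cheapest plan sits at a corner of the feasible region — with two constraints it uses at most two foods.
orange only: max(296/91, 151/73) = 3.253 servings → $2.11.
bell pepper only: max(296/188, 151/10) = 15.1 servings → $18.12.
carrots only: max(296/4, 151/37) = 74 servings → $25.90.
banana only: max(296/12, 151/11) = 24.67 servings → $6.17.
orange + bell pepper with both tight: 1.984 servings and 0.6139 servings → $2.03.
orange + carrots: the both-tight solution has a negative serving — not a feasible corner.
orange + banana: the both-tight solution has a negative serving — not a feasible corner.
bell pepper + carrots with both tight: 1.496 servings and 3.677 servings → $3.08.
bell pepper + banana with both tight: 0.7413 servings and 13.05 servings → $4.15.
carrots + banana: the both-tight solution has a negative serving — not a feasible corner.
So the least-cost plan costs $2.03.

$2.03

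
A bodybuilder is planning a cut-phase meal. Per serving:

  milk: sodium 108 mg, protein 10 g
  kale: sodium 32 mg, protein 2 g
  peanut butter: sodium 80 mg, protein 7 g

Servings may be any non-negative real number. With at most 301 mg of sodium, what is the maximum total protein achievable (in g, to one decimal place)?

27.9 g

Protein per mg sodium: milk 0.09259, peanut butter 0.0875, kale 0.0625.
With no serving limits, spend the whole sodium allowance on milk: 301 mg / 108 mg × 10 g = 27.9 g.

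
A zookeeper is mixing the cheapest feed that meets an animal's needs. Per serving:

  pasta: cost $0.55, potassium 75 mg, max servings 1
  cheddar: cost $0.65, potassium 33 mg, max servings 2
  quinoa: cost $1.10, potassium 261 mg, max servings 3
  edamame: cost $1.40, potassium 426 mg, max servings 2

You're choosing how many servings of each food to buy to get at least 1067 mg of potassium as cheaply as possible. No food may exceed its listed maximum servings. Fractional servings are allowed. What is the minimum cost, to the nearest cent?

Cost per mg of potassium: edamame $0.0033, quinoa $0.0042, pasta $0.0073, cheddar $0.0197.
Take 2 servings of edamame: +852.0 mg potassium for $2.80 (total $2.80, still need 215.0 mg).
Take 0.8238 servings of quinoa: +215.0 mg potassium for $0.91 (total $3.71, still need 0.0 mg).
Greedy by cheapest-per-mg is optimal for a single linear constraint, so the minimum cost is $3.71.

$3.71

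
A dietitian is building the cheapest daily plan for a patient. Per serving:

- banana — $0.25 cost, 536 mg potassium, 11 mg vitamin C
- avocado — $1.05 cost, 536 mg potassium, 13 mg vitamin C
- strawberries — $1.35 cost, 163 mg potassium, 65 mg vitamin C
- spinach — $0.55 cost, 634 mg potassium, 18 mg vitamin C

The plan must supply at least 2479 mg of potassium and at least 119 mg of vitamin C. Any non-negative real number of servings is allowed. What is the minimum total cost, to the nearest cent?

$2.56

banana only: max(2479/536, 119/11) = 10.82 servings → $2.70.
avocado only: max(2479/536, 119/13) = 9.154 servings → $9.61.
strawberries only: max(2479/163, 119/65) = 15.21 servings → $20.53.
spinach only: max(2479/634, 119/18) = 6.611 servings → $3.64.
banana + avocado: intersection lies outside the first quadrant.
banana + strawberries with both tight: 4.289 servings and 1.105 servings → $2.56.
banana + spinach: the both-tight solution has a negative serving — not a feasible corner.
avocado + strawberries with both tight: 4.332 servings and 0.9644 servings → $5.85.
avocado + spinach: intersection lies outside the first quadrant.
strawberries + spinach with both tight: 0.8053 servings and 3.703 servings → $3.12.
Cheapest feasible corner: $2.56.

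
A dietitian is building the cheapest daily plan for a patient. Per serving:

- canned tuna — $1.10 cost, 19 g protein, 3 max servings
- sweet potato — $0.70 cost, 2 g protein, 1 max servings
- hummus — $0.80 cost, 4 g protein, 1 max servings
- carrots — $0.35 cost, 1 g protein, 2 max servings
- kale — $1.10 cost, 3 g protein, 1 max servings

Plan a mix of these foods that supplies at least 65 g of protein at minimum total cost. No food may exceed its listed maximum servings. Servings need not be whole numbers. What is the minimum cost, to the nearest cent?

Cost per g of protein: canned tuna $0.0579, hummus $0.2000, sweet potato $0.3500, carrots $0.3500, kale $0.3667.
Take 3 servings of canned tuna: +57.0 g protein for $3.30 (total $3.30, still need 8.0 g).
Take 1 serving of hummus: +4.0 g protein for $0.80 (total $4.10, still need 4.0 g).
Take 1 serving of sweet potato: +2.0 g protein for $0.70 (total $4.80, still need 2.0 g).
Take 2 servings of carrots: +2.0 g protein for $0.70 (total $5.50, still need 0.0 g).
Filling from the cheapest source first is optimal under one linear minimum: $5.50.

$5.50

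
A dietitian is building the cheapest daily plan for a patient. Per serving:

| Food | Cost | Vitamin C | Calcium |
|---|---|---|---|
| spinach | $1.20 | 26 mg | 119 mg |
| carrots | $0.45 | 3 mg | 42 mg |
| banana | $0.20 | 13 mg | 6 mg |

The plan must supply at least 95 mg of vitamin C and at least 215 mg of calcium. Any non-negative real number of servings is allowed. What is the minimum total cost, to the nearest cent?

$2.74

An LP optimum is at a vertex; with two nutrient constraints at most two foods are used. Check each candidate.
spinach only: max(95/26, 215/119) = 3.654 servings → $4.38.
carrots only: max(95/3, 215/42) = 31.67 servings → $14.25.
banana only: max(95/13, 215/6) = 35.83 servings → $7.17.
spinach + carrots with both targets exact would need a negative amount; discard.
spinach + banana with both tight: 1.6 servings and 4.109 servings → $2.74.
carrots + banana with both tight: 4.214 servings and 6.335 servings → $3.16.
Cheapest feasible corner: $2.74.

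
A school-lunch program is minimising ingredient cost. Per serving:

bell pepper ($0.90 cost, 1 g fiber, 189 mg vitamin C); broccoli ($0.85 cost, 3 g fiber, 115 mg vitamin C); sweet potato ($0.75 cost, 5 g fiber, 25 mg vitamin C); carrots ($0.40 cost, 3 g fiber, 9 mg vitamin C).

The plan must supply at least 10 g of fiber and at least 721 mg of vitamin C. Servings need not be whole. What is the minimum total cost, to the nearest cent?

$4.18

Compare the cost at each extreme point of the feasible region.
bell pepper only: max(10/1, 721/189) = 10 servings → $9.00.
broccoli only: max(10/3, 721/115) = 6.27 servings → $5.33.
sweet potato only: max(10/5, 721/25) = 28.84 servings → $21.63.
carrots only: max(10/3, 721/9) = 80.11 servings → $32.04.
bell pepper + broccoli with both tight: 2.241 servings and 2.586 servings → $4.22.
bell pepper + sweet potato with both tight: 3.647 servings and 1.271 servings → $4.24.
bell pepper + carrots with both tight: 3.715 servings and 2.095 servings → $4.18.
broccoli + sweet potato: the both-tight solution has a negative serving — not a feasible corner.
broccoli + carrots: the both-tight solution has a negative serving — not a feasible corner.
sweet potato + carrots: intersection lies outside the first quadrant.
Cheapest feasible corner: $4.18.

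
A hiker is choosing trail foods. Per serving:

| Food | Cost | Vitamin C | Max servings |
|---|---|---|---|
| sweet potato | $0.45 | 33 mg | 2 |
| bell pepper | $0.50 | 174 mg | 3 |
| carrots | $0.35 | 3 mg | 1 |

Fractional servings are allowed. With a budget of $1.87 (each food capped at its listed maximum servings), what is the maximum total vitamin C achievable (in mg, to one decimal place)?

549.1 mg

Vitamin C per dollar: bell pepper 348, sweet potato 73.33, carrots 8.571.
Take 3 servings of bell pepper: spends $1.50, +522.0 mg vitamin C (running total 522.0 mg).
Take 0.8222 servings of sweet potato: spends $0.37, +27.1 mg vitamin C (running total 549.1 mg).
Filling greedily by vitamin C-per-dollar is optimal for one linear limit, giving 549.1 mg.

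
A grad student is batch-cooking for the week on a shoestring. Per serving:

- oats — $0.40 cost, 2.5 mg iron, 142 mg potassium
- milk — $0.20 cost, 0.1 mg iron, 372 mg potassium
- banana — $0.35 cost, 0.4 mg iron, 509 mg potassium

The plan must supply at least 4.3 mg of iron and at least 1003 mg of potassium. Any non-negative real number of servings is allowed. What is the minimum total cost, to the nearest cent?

oats only: max(4.3/2.5, 1003/142) = 7.063 servings → $2.83.
milk only: max(4.3/0.1, 1003/372) = 43 servings → $8.60.
banana only: max(4.3/0.4, 1003/509) = 10.75 servings → $3.76.
oats + milk with both tight: 1.637 servings and 2.071 servings → $1.07.
oats + banana with both tight: 1.47 servings and 1.56 servings → $1.13.
milk + banana: intersection lies outside the first quadrant.
The minimum over all feasible corners is $1.07.

$1.07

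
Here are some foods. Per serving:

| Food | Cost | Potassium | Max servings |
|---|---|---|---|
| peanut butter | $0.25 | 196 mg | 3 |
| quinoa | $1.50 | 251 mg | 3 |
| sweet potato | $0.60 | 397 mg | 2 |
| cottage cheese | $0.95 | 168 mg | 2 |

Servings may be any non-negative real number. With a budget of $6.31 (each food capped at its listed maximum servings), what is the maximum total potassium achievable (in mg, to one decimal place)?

Potassium per dollar: peanut butter 784, sweet potato 661.7, cottage cheese 176.8, quinoa 167.3.
Take 3 servings of peanut butter: spends $0.75, +588.0 mg potassium (running total 588.0 mg).
Take 2 servings of sweet potato: spends $1.20, +794.0 mg potassium (running total 1382.0 mg).
Take 2 servings of cottage cheese: spends $1.90, +336.0 mg potassium (running total 1718.0 mg).
Take 1.64 servings of quinoa: spends $2.46, +411.6 mg potassium (running total 2129.6 mg).
Filling greedily by potassium-per-dollar is optimal for one linear limit, giving 2129.6 mg.

2129.6 mg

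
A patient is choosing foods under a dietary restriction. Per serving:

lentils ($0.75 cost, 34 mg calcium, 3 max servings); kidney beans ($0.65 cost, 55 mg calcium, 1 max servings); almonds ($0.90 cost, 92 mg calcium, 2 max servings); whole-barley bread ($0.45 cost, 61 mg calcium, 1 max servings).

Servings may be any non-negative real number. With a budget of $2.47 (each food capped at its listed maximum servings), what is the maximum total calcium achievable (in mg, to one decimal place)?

Calcium per dollar: whole-barley bread 135.6, almonds 102.2, kidney beans 84.62, lentils 45.33.
Take 1 serving of whole-barley bread: spends $0.45, +61.0 mg calcium (running total 61.0 mg).
Take 2 servings of almonds: spends $1.80, +184.0 mg calcium (running total 245.0 mg).
Take 0.3385 servings of kidney beans: spends $0.22, +18.6 mg calcium (running total 263.6 mg).
Filling greedily by calcium-per-dollar is optimal for one linear limit, giving 263.6 mg.

263.6 mg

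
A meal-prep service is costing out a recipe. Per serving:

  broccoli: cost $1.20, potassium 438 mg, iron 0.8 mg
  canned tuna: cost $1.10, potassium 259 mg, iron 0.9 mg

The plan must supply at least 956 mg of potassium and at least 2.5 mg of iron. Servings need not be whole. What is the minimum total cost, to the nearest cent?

Compare the cost at each extreme point of the feasible region.
broccoli only: max(956/438, 2.5/0.8) = 3.125 servings → $3.75.
canned tuna only: max(956/259, 2.5/0.9) = 3.691 servings → $4.06.
broccoli + canned tuna with both tight: 1.139 servings and 1.766 servings → $3.31.
So the least-cost plan costs $3.31.

$3.31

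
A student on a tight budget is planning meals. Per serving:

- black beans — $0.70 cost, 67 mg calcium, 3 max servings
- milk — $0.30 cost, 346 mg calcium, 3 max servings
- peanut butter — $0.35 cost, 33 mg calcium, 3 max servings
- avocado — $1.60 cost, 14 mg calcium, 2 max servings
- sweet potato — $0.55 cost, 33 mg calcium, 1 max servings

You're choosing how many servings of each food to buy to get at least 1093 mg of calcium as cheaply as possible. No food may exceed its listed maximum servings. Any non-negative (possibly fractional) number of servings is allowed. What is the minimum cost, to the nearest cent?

Cost per mg of calcium: milk $0.0009, black beans $0.0104, peanut butter $0.0106, sweet potato $0.0167, avocado $0.1143.
Take 3 servings of milk: +1038.0 mg calcium for $0.90 (total $0.90, still need 55.0 mg).
Take 0.8209 servings of black beans: +55.0 mg calcium for $0.57 (total $1.47, still need 0.0 mg).
Greedy by cheapest-per-mg is optimal for a single linear constraint, so the minimum cost is $1.47.

$1.47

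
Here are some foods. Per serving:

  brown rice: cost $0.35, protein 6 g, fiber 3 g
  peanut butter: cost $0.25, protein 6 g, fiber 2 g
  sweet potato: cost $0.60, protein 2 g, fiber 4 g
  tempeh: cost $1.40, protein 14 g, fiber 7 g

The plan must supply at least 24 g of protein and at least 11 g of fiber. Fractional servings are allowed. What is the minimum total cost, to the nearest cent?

Compare the cost at each extreme point of the feasible region.
brown rice only: max(24/6, 11/3) = 4 servings → $1.40.
peanut butter only: max(24/6, 11/2) = 5.5 servings → $1.38.
sweet potato only: max(24/2, 11/4) = 12 servings → $7.20.
tempeh only: max(24/14, 11/7) = 1.714 servings → $2.40.
brown rice + peanut butter with both tight: 3 servings and 1 serving → $1.30.
brown rice + sweet potato: the both-tight solution has a negative serving — not a feasible corner.
brown rice + tempeh (both tight): parallel constraints — no distinct corner.
peanut butter + sweet potato with both tight: 3.7 servings and 0.9 servings → $1.47.
peanut butter + tempeh with both tight: 1 serving and 1.286 servings → $2.05.
sweet potato + tempeh: intersection lies outside the first quadrant.
So the least-cost plan costs $1.30.

$1.30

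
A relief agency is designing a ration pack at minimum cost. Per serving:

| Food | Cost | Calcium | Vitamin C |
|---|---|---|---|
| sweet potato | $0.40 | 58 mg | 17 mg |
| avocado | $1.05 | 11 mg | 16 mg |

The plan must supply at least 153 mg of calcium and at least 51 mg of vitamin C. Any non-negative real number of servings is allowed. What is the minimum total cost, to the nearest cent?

Compare the cost at each extreme point of the feasible region.
sweet potato only: max(153/58, 51/17) = 3 servings → $1.20.
avocado only: max(153/11, 51/16) = 13.91 servings → $14.60.
sweet potato + avocado with both tight: 2.547 servings and 0.4818 servings → $1.52.
Cheapest feasible corner: $1.20.

$1.20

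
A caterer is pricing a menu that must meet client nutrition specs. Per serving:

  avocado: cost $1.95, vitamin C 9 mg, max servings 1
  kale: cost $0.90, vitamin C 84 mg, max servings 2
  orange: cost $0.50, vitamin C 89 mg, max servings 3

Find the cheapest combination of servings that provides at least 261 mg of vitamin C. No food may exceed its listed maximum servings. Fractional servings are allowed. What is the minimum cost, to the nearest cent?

Cost per mg of vitamin C: orange $0.0056, kale $0.0107, avocado $0.2167.
Take 2.933 servings of orange: +261.0 mg vitamin C for $1.47 (total $1.47, still need 0.0 mg).
Filling from the cheapest source first is optimal under one linear minimum: $1.47.

$1.47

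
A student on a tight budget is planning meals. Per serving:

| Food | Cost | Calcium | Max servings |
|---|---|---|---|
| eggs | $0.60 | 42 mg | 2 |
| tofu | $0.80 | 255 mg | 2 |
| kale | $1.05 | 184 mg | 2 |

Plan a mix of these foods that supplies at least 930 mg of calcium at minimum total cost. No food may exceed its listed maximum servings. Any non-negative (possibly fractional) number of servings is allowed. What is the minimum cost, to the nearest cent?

Cost per mg of calcium: tofu $0.0031, kale $0.0057, eggs $0.0143.
Take 2 servings of tofu: +510.0 mg calcium for $1.60 (total $1.60, still need 420.0 mg).
Take 2 servings of kale: +368.0 mg calcium for $2.10 (total $3.70, still need 52.0 mg).
Take 1.238 servings of eggs: +52.0 mg calcium for $0.74 (total $4.44, still need 0.0 mg).
Greedy by cheapest-per-mg is optimal for a single linear constraint, so the minimum cost is $4.44.

$4.44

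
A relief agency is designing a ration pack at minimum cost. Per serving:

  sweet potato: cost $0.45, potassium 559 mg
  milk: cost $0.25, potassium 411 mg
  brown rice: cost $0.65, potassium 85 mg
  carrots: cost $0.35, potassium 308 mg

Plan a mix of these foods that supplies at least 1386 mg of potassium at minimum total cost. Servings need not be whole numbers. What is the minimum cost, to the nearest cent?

$0.84

Cost per mg of potassium: milk $0.0006, sweet potato $0.0008, carrots $0.0011, brown rice $0.0076.
With no serving limits, use only milk: 1386 mg / 411 mg = 3.372 servings × $0.25 = $0.84.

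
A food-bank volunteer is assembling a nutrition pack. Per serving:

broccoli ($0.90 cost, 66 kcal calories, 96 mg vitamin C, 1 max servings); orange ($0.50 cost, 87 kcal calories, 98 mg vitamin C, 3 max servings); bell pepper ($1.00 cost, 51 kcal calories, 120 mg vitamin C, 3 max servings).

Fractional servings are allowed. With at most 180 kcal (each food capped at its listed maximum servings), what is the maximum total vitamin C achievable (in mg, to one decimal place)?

399.3 mg

Vitamin C per kcal: bell pepper 2.353, broccoli 1.455, orange 1.126.
Take 3 servings of bell pepper: uses 153 kcal, +360.0 mg vitamin C (running total 360.0 mg).
Take 0.4091 servings of broccoli: uses 27 kcal, +39.3 mg vitamin C (running total 399.3 mg).
Filling greedily by vitamin C-per-kcal is optimal for one linear limit, giving 399.3 mg.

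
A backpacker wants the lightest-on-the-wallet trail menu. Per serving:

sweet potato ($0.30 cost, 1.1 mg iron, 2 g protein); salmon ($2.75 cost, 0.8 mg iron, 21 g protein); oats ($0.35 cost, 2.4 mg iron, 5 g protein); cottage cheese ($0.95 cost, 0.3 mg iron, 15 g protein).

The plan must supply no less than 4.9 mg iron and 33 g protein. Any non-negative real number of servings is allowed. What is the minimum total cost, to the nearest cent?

$2.15

The cheapest plan sits at a corner of the feasible region — with two constraints it uses at most two foods.
sweet potato only: max(4.9/1.1, 33/2) = 16.5 servings → $4.95.
salmon only: max(4.9/0.8, 33/21) = 6.125 servings → $16.84.
oats only: max(4.9/2.4, 33/5) = 6.6 servings → $2.31.
cottage cheese only: max(4.9/0.3, 33/15) = 16.33 servings → $15.52.
sweet potato + salmon with both tight: 3.558 servings and 1.233 servings → $4.46.
sweet potato + oats: the both-tight solution has a negative serving — not a feasible corner.
sweet potato + cottage cheese with both tight: 4 servings and 1.667 servings → $2.78.
salmon + oats with both tight: 1.179 servings and 1.649 servings → $3.82.
salmon + cottage cheese: the both-tight solution has a negative serving — not a feasible corner.
oats + cottage cheese with both tight: 1.843 servings and 1.586 servings → $2.15.
Cheapest feasible corner: $2.15.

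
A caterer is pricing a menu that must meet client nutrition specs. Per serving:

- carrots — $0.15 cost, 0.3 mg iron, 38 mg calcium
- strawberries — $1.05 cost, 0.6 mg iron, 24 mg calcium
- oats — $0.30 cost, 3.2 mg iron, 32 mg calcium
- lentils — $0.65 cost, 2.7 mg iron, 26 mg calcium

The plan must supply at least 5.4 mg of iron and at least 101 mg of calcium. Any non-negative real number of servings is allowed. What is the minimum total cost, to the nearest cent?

carrots only: max(5.4/0.3, 101/38) = 18 servings → $2.70.
strawberries only: max(5.4/0.6, 101/24) = 9 servings → $9.45.
oats only: max(5.4/3.2, 101/32) = 3.156 servings → $0.95.
lentils only: max(5.4/2.7, 101/26) = 3.885 servings → $2.52.
carrots + strawberries: the both-tight solution has a negative serving — not a feasible corner.
carrots + oats with both tight: 1.343 servings and 1.562 servings → $0.67.
carrots + lentils with both tight: 1.396 servings and 1.845 servings → $1.41.
strawberries + oats with both tight: 2.611 servings and 1.198 servings → $3.10.
strawberries + lentils with both tight: 2.689 servings and 1.402 servings → $3.74.
oats + lentils: the both-tight solution has a negative serving — not a feasible corner.
The minimum over all feasible corners is $0.67.

$0.67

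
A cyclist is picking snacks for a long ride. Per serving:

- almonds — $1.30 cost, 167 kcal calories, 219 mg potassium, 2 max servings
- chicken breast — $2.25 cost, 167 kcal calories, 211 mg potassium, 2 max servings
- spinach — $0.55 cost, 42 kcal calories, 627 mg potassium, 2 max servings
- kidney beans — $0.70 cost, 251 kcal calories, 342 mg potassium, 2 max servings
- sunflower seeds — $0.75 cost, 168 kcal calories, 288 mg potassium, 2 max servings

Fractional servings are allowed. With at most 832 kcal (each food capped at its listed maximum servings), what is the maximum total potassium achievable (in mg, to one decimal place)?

2391.4 mg

Potassium per kcal: spinach 14.93, sunflower seeds 1.714, kidney beans 1.363, almonds 1.311, chicken breast 1.263.
Take 2 servings of spinach: uses 84 kcal, +1254.0 mg potassium (running total 1254.0 mg).
Take 2 servings of sunflower seeds: uses 336 kcal, +576.0 mg potassium (running total 1830.0 mg).
Take 1.641 servings of kidney beans: uses 412 kcal, +561.4 mg potassium (running total 2391.4 mg).
Filling greedily by potassium-per-kcal is optimal for one linear limit, giving 2391.4 mg.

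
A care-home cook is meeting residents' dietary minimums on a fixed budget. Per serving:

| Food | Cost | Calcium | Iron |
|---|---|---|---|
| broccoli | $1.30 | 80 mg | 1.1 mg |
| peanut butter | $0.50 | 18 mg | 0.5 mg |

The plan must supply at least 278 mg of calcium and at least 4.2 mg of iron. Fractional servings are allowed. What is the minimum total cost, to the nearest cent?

$4.83

An LP optimum is at a vertex; with two nutrient constraints at most two foods are used. Check each candidate.
broccoli only: max(278/80, 4.2/1.1) = 3.818 servings → $4.96.
peanut butter only: max(278/18, 4.2/0.5) = 15.44 servings → $7.72.
broccoli + peanut butter with both tight: 3.139 servings and 1.495 servings → $4.83.
The minimum over all feasible corners is $4.83.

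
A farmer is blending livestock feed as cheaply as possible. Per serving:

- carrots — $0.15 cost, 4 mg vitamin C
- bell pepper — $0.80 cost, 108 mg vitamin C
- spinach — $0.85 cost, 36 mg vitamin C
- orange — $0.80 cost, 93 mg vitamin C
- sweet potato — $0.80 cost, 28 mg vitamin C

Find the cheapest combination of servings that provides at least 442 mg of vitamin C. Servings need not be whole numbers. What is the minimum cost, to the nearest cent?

Cost per mg of vitamin C: bell pepper $0.0074, orange $0.0086, spinach $0.0236, sweet potato $0.0286, carrots $0.0375.
With no serving limits, use only bell pepper: 442 mg / 108 mg = 4.093 servings × $0.80 = $3.27.

$3.27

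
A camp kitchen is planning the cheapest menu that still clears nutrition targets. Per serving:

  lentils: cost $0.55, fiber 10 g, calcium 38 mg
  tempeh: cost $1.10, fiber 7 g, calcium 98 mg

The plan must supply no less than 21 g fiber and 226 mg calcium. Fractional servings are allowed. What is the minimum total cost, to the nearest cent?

$2.62

For a min-cost LP with two ≥-constraints, a basic feasible solution has at most two positive variables.
lentils only: max(21/10, 226/38) = 5.947 servings → $3.27.
tempeh only: max(21/7, 226/98) = 3 servings → $3.30.
lentils + tempeh with both tight: 0.6667 servings and 2.048 servings → $2.62.
The minimum over all feasible corners is $2.62.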